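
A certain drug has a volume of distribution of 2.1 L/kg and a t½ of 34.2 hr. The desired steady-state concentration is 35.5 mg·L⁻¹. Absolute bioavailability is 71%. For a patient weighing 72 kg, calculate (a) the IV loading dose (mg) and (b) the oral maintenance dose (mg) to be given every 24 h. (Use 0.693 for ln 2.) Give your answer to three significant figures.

(a) 5370 mg; (b) 3680 mg

Vd(total) = 72 kg × 2.1 L/kg = 151.2 L
LD = Vd × C = 151.2 × 35.5 = 5368 mg
CL = 0.693 × Vd / t½ = 0.693 × 151.2 / 34.2 = 3.064 L/h
D = CL × Css × τ / F = 3.064 × 35.5 × 24 / 0.71 = 3677 mg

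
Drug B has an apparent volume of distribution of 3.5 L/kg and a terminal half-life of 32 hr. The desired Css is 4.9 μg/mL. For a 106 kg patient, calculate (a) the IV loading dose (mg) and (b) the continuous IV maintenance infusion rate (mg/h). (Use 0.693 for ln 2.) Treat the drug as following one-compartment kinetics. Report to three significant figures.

(a) 1820 mg; (b) 39.4 mg/h

Vd(total) = 106 kg × 3.5 L/kg = 371.0 L
LD = Vd × C = 371.0 × 4.9 = 1818 mg
CL = 0.693 × Vd / t½ = 0.693 × 371.0 / 32 = 8.034 L/h
Infusion rate = CL × Css = 8.034 × 4.9 = 39.37 mg/h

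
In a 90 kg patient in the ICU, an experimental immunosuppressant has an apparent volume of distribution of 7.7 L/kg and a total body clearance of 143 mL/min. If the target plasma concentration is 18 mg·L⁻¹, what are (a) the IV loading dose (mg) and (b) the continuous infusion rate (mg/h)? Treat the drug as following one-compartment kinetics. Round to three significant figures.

Vd(total) = 90 kg × 7.7 L/kg = 693.0 L
LD = Vd · C_target = 693.0 × 18 = 12470 mg
CL = 143 mL/min = 143 × 0.06 = 8.580 L/h
Infusion rate = 8.580 L/h × 18 mg/L = 154.4 mg/h

(a) 12500 mg; (b) 154 mg/h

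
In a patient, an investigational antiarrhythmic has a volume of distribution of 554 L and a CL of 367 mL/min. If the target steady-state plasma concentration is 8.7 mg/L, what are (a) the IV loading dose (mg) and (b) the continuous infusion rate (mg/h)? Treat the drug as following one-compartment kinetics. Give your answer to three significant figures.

(a) 4820 mg; (b) 192 mg/h

LD = Vd · C_target = 554.0 × 8.7 = 4820 mg
CL = 367 mL/min × 60/1000 = 22.02 L/h
Maintenance infusion rate = CL × Css = 22.02 × 8.7 = 191.6 mg/h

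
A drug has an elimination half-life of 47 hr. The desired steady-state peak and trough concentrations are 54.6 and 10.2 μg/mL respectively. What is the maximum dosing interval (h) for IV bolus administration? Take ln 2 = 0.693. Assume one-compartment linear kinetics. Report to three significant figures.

k = 0.693 / t½ = 0.693 / 47 = 0.01474 h⁻¹
Between IV bolus doses, concentration decays as C = C₀·e^(−kτ), so C_peak/C_trough = e^(kτ).
τ_max = ln(C_peak/C_trough) / k = ln(54.6/10.2) / 0.01474 = 1.678 / 0.01474 = 113.8 h

114 h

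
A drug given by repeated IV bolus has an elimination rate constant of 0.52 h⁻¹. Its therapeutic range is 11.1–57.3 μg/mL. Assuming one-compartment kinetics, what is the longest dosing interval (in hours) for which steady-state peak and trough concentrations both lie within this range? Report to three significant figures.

3.16 h

Between IV bolus doses, concentration decays as C = C₀·e^(−kτ), so C_peak/C_trough = e^(kτ).
τ_max = ln(C_peak/C_trough) / k = ln(57.3/11.1) / 0.5200 = 1.641 / 0.5200 = 3.156 h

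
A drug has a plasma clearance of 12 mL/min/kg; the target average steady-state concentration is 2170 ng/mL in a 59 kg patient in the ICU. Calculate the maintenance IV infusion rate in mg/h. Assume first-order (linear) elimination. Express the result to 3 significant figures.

92.2 mg/h

CL = 12 mL/min/kg × 59 kg = 708.0 mL/min = 708.0 × 60/1000 = 42.48 L/h
C = 2170 ng/mL = 2.170 mg/L
At steady state, infusion rate equals elimination rate: rate in = CL × Css.
R₀ = 42.48 × 2.17 = 92.18 mg/h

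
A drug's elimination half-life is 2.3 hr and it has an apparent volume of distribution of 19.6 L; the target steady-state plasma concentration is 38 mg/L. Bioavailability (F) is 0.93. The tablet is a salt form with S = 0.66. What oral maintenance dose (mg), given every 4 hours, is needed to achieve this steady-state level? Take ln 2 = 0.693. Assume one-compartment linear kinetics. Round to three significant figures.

k = 0.693/2.3 = 0.3013 h⁻¹, so CL = k·Vd = 0.3013 × 19.60 = 5.905 L/h
D = CL × Css × τ / F / S = 5.905 × 38 × 4 / 0.93 / 0.66 = 1462 mg

1460 mg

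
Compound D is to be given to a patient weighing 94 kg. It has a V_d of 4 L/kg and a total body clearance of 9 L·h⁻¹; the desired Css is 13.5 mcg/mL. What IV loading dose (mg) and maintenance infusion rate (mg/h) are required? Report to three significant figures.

(a) 5080 mg; (b) 122 mg/h

Total Vd = 4 × 94 = 376.0 L
Loading dose = Vd × C = 376.0 × 13.5 = 5076 mg
Maintenance: replace elimination → rate = CL × Css = 9.000 × 13.5 = 121.5 mg/h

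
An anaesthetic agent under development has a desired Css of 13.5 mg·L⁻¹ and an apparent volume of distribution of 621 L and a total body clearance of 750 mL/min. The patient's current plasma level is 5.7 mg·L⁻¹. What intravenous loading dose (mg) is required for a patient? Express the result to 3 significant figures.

4840 mg

LD is governed by Vd — clearance does not enter the loading-dose calculation.
Concentration deficit ΔC = 13.5 − 5.7 = 7.800 mg/L
LD = Vd × ΔC = 621.0 × 7.800 = 4844 mg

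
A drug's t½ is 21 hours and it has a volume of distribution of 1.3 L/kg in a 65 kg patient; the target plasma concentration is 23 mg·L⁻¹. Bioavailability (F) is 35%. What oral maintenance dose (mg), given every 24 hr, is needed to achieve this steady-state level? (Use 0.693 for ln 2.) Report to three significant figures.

4400 mg

Vd(total) = 65 kg × 1.3 L/kg = 84.50 L
CL = 0.693 × Vd / t½ = 0.693 × 84.50 / 21 = 2.789 L/h
D = CL × Css × τ / F = 2.789 × 23 × 24 / 0.35 = 4399 mg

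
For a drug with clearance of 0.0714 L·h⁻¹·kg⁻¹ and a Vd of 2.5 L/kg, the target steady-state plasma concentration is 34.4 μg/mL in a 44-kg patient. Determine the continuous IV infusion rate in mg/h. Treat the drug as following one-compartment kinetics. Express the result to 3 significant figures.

108 mg/h

CL = 0.0714 L·h⁻¹·kg⁻¹ × 44 kg = 3.142 L/h
Rate = CL × Css = 3.142 × 34.4 = 108.1 mg/h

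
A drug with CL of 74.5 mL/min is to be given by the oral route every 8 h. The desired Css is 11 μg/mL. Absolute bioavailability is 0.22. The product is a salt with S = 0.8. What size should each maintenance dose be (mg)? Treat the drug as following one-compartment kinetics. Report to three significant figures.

CL = 74.5 mL/min = 74.5 × 0.06 = 4.470 L/h
At steady state, dose per interval replaces the amount cleared in that interval: F·S·D/τ = CL·Css.
D = CL × Css × τ / F / S = 4.470 × 11 × 8 / 0.22 / 0.8 = 2235 mg

2240 mg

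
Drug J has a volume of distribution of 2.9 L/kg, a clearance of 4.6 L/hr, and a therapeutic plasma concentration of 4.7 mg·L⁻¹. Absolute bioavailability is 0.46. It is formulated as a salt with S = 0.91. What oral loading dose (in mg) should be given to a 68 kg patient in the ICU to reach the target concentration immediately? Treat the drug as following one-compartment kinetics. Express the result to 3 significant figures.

Vd = 2.9 L/kg × 68 kg = 197.2 L
LD = Vd × C / F / S = 197.2 × 4.700 / 0.46 / 0.91 = 2214 mg

2210 mg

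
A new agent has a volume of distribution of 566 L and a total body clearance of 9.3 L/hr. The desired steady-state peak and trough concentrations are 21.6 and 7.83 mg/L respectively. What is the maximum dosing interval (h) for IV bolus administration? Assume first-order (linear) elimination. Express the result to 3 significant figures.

k = CL / Vd = 9.300 / 566.0 = 0.01643 h⁻¹
Between IV bolus doses, concentration decays as C = C₀·e^(−kτ), so C_peak/C_trough = e^(kτ).
τ_max = ln(C_peak/C_trough) / k = ln(21.6/7.83) / 0.01643 = 1.015 / 0.01643 = 61.78 h

61.8 h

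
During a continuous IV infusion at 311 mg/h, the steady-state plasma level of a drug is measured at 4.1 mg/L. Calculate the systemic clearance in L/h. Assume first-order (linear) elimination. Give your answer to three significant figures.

At steady state, infusion rate = CL × Css, so CL = rate / Css.
CL = 311 / 4.1 = 75.85 L/h

75.9 L/h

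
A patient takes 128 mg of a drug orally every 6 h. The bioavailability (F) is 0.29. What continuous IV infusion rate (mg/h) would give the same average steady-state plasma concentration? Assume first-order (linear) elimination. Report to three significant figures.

Equivalent systemic input: infusion rate = F·D/τ.
Rate = 0.29 × 128 / 6 = 6.187 mg/h

6.19 mg/h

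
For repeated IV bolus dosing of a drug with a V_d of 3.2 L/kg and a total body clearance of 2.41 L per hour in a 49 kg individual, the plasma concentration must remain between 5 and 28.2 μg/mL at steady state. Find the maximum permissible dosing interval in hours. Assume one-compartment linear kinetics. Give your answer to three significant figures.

113 h

Total Vd = 3.2 × 49 = 156.8 L
k = CL / Vd = 2.410 / 156.8 = 0.01537 h⁻¹
Between IV bolus doses, concentration decays as C = C₀·e^(−kτ), so C_peak/C_trough = e^(kτ).
τ_max = ln(C_peak/C_trough) / k = ln(28.2/5) / 0.01537 = 1.730 / 0.01537 = 112.6 h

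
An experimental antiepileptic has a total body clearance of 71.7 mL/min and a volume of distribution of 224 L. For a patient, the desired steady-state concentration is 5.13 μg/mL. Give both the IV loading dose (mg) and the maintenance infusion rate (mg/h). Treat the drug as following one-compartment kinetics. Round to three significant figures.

Loading: fill Vd to C_target → 224.0 L × 5.13 mg/L = 1149 mg
Convert clearance: 71.7 mL/min × 60 min/h ÷ 1000 mL/L = 4.302 L/h
Infusion rate = 4.302 L/h × 5.13 mg/L = 22.07 mg/h

(a) 1150 mg; (b) 22.1 mg/h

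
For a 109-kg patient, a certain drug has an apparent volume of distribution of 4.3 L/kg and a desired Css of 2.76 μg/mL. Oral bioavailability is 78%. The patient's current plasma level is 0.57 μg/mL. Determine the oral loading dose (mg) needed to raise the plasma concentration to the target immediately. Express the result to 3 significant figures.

Vd(total) = 109 kg × 4.3 L/kg = 468.7 L
Concentration deficit ΔC = 2.76 − 0.57 = 2.190 mg/L
LD = Vd × ΔC / F = 468.7 × 2.190 / 0.78 = 1316 mg

1320 mg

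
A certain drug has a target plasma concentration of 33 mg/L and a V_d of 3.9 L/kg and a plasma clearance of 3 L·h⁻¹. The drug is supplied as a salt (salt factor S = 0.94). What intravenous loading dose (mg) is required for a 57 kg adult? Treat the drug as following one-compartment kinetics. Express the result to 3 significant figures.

7800 mg

Vd = 3.9 L/kg × 57 kg = 222.3 L
LD = Vd × C / S = 222.3 × 33.00 / 0.94 = 7804 mg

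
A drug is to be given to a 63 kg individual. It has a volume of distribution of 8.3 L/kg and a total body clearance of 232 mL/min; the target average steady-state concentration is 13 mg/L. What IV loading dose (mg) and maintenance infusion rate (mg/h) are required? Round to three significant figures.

Total Vd = 8.3 × 63 = 522.9 L
LD = Vd · C_target = 522.9 × 13 = 6798 mg
Convert clearance: 232 mL/min × 60 min/h ÷ 1000 mL/L = 13.92 L/h
Maintenance infusion rate = CL × Css = 13.92 × 13 = 181.0 mg/h

(a) 6800 mg; (b) 181 mg/h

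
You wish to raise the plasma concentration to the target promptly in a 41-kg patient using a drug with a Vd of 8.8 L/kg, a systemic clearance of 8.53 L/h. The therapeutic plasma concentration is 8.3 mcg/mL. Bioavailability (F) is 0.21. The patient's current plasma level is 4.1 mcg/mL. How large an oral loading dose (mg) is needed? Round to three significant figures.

7220 mg

Vd(total) = 41 kg × 8.8 L/kg = 360.8 L
Concentration deficit ΔC = 8.3 − 4.1 = 4.200 mg/L
LD = Vd × ΔC / F = 360.8 × 4.200 / 0.21 = 7216 mg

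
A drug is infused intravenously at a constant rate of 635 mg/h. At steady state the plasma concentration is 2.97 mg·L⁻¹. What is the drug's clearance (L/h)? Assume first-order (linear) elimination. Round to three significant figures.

214 L/h

At steady state, infusion rate = CL × Css, so CL = rate / Css.
CL = 635 / 2.97 = 213.8 L/h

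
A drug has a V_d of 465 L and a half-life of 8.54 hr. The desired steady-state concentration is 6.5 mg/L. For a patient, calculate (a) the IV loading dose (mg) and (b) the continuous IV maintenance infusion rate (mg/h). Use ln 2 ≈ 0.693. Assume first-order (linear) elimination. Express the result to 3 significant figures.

LD = Vd × C = 465.0 × 6.5 = 3023 mg
CL = 0.693 × Vd / t½ = 0.693 × 465.0 / 8.54 = 37.73 L/h
Infusion rate = CL × Css = 37.73 × 6.5 = 245.2 mg/h

(a) 3020 mg; (b) 245 mg/h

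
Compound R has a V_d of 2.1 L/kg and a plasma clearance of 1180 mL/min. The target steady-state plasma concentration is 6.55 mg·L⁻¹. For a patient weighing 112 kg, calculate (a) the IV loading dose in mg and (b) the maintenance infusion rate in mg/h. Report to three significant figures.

(a) 1540 mg; (b) 464 mg/h

Total Vd = 2.1 × 112 = 235.2 L
Loading: fill Vd to C_target → 235.2 L × 6.55 mg/L = 1541 mg
CL = 1180 mL/min = 1180 × 0.06 = 70.80 L/h
Infusion rate = 70.80 L/h × 6.55 mg/L = 463.7 mg/h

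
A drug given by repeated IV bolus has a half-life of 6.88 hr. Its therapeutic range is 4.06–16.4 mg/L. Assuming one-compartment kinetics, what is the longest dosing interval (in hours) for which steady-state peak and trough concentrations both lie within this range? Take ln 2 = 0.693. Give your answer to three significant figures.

13.9 h

k = 0.693 / t½ = 0.693 / 6.88 = 0.1007 h⁻¹
Between IV bolus doses, concentration decays as C = C₀·e^(−kτ), so C_peak/C_trough = e^(kτ).
τ_max = ln(C_peak/C_trough) / k = ln(16.4/4.06) / 0.1007 = 1.396 / 0.1007 = 13.86 h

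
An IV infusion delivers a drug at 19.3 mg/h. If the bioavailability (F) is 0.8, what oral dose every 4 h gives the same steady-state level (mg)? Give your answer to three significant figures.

96.5 mg

To maintain the same Css, the systemic dosing rate must be unchanged: F·D/τ = infusion rate.
D = rate × τ / F = 19.3 × 4 / 0.8 = 96.50 mg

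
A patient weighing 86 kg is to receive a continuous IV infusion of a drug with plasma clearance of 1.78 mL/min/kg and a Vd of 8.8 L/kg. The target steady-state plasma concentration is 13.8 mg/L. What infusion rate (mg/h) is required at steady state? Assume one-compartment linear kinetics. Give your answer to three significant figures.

127 mg/h

CL = 1.78 mL/min/kg × 86 kg = 153.1 mL/min = 153.1 × 60/1000 = 9.186 L/h
Maintenance depends on clearance, not Vd — rate in must match rate out.
R₀ = 9.186 × 13.8 = 126.8 mg/h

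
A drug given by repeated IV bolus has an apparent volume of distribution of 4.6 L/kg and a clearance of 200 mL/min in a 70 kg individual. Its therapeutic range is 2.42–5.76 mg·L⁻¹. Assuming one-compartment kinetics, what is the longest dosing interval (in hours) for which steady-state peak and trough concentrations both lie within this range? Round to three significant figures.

23.3 h

Vd(total) = 70 kg × 4.6 L/kg = 322.0 L
CL = 200 mL/min × 60/1000 = 12.00 L/h
k = CL / Vd = 12.00 / 322.0 = 0.03727 h⁻¹
Between IV bolus doses, concentration decays as C = C₀·e^(−kτ), so C_peak/C_trough = e^(kτ).
τ_max = ln(C_peak/C_trough) / k = ln(5.76/2.42) / 0.03727 = 0.8672 / 0.03727 = 23.27 h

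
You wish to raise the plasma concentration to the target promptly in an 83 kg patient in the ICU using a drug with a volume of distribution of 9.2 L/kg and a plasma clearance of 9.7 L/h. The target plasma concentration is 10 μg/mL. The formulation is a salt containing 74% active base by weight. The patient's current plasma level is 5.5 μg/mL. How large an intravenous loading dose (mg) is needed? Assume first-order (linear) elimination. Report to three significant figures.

4640 mg

Total Vd = 9.2 × 83 = 763.6 L
Concentration deficit ΔC = 10 − 5.5 = 4.500 mg/L
LD = Vd × ΔC / S = 763.6 × 4.500 / 0.74 = 4644 mg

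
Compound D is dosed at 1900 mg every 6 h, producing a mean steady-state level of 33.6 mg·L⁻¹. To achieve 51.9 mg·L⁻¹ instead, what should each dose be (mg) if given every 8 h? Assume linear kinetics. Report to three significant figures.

For first-order elimination, Css ∝ F·D/(CL·τ); F and CL are unchanged, so Css ∝ D/τ.
D₂ = D₁ × (Css,target / Css,current) × (τ₂/τ₁) = 1900 × (51.9/33.6) × (8/6) = 3913 mg

3910 mg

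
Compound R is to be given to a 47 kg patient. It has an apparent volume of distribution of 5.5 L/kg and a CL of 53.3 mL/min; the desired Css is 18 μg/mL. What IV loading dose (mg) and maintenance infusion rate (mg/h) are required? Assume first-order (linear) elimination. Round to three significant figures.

Total Vd = 5.5 × 47 = 258.5 L
LD = Vd · C_target = 258.5 × 18 = 4653 mg
CL = 53.3 mL/min = 53.3 × 0.06 = 3.198 L/h
Infusion rate = 3.198 L/h × 18 mg/L = 57.56 mg/h

(a) 4650 mg; (b) 57.6 mg/h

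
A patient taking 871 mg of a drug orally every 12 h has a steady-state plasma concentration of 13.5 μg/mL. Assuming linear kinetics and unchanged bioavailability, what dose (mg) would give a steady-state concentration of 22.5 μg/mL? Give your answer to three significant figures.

1450 mg

For first-order elimination, Css ∝ F·D/(CL·τ); F and CL are unchanged, so Css ∝ D/τ.
D₂ = D₁ × (Css,target / Css,current) = 871 × 22.5/13.5 = 1452 mg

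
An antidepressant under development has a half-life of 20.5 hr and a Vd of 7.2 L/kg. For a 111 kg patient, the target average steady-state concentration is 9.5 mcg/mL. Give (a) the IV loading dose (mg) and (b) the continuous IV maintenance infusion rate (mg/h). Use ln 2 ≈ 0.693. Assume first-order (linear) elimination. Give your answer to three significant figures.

Vd = 7.2 L/kg × 111 kg = 799.2 L
LD = Vd × C = 799.2 × 9.5 = 7592 mg
CL = 0.693 × Vd / t½ = 0.693 × 799.2 / 20.5 = 27.02 L/h
Infusion rate = CL × Css = 27.02 × 9.5 = 256.7 mg/h

(a) 7590 mg; (b) 257 mg/h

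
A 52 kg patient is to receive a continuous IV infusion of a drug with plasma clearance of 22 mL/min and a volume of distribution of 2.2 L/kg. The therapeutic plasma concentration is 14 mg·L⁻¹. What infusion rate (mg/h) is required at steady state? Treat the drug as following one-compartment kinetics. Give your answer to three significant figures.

18.5 mg/h

CL = 22 mL/min × 60/1000 = 1.320 L/h
Vd does not affect the maintenance rate; only clearance governs steady-state input.
R₀ = 1.320 × 14 = 18.48 mg/h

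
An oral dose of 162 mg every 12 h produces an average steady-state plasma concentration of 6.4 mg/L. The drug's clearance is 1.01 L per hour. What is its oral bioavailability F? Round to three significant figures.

0.479

F·D/τ = CL·Css at steady state → F = CL·Css·τ / D.
F = 1.01 × 6.4 × 12 / 162 = 0.479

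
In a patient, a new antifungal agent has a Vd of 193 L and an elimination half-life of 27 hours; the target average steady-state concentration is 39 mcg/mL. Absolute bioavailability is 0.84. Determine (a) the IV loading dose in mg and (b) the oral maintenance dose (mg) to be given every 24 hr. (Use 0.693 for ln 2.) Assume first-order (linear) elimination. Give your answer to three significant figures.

LD = Vd × C = 193.0 × 39 = 7527 mg
CL = 0.693 × Vd / t½ = 0.693 × 193.0 / 27 = 4.954 L/h
D = CL × Css × τ / F = 4.954 × 39 × 24 / 0.84 = 5520 mg

(a) 7530 mg; (b) 5520 mg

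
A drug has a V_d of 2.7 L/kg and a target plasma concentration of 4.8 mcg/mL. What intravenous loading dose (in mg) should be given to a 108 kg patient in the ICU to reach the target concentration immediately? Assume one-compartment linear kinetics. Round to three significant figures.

1400 mg

Vd(total) = 108 kg × 2.7 L/kg = 291.6 L
LD = Vd × C = 291.6 × 4.800 = 1400 mg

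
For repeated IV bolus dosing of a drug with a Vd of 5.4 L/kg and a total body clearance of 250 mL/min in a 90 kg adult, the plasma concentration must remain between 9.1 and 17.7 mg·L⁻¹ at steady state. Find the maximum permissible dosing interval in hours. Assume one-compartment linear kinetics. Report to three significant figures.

Vd(total) = 90 kg × 5.4 L/kg = 486.0 L
Convert clearance: 250 mL/min × 60 min/h ÷ 1000 mL/L = 15.00 L/h
k = CL / Vd = 15.00 / 486.0 = 0.03086 h⁻¹
Between IV bolus doses, concentration decays as C = C₀·e^(−kτ), so C_peak/C_trough = e^(kτ).
τ_max = ln(C_peak/C_trough) / k = ln(17.7/9.1) / 0.03086 = 0.6653 / 0.03086 = 21.56 h

21.6 h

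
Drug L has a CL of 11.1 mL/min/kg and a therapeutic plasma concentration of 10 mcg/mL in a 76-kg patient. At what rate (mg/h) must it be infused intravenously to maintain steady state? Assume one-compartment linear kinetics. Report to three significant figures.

CL = 11.1 mL/min/kg × 76 kg = 843.6 mL/min = 843.6 × 60/1000 = 50.62 L/h
Rate = CL × Css = 50.62 × 10 = 506.2 mg/h

506 mg/h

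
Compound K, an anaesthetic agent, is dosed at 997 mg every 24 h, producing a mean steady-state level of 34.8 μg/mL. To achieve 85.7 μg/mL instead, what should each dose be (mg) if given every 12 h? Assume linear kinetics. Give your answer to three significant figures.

1230 mg

With linear kinetics, Css is proportional to dose rate (D/τ) at fixed clearance.
D₂ = D₁ × (Css,target / Css,current) × (τ₂/τ₁) = 997 × (85.7/34.8) × (12/24) = 1228 mg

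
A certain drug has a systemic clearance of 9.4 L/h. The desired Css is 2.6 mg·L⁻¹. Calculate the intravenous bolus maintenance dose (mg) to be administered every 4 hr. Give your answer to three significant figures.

97.8 mg

D = CL × Css × τ = 9.400 × 2.6 × 4 = 97.76 mg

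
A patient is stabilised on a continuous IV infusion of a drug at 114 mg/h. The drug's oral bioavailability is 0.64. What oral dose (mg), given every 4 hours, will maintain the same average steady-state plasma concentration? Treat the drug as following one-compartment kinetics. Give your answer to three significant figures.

713 mg

To maintain the same Css, the systemic dosing rate must be unchanged: F·D/τ = infusion rate.
D = rate × τ / F = 114 × 4 / 0.64 = 712.5 mg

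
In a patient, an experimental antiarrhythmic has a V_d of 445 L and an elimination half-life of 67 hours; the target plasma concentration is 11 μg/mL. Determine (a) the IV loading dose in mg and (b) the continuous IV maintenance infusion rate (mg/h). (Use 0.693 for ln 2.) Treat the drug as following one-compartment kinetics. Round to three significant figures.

(a) 4900 mg; (b) 50.6 mg/h

LD = Vd × C = 445.0 × 11 = 4895 mg
CL = 0.693 × Vd / t½ = 0.693 × 445.0 / 67 = 4.603 L/h
Infusion rate = CL × Css = 4.603 × 11 = 50.63 mg/h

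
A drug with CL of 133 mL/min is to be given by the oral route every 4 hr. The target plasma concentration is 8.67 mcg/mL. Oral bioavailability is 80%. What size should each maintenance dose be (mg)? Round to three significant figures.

Convert clearance: 133 mL/min × 60 min/h ÷ 1000 mL/L = 7.980 L/h
At steady state, dose per interval replaces the amount cleared in that interval: F·D/τ = CL·Css.
D = CL × Css × τ / F = 7.980 × 8.67 × 4 / 0.8 = 345.9 mg

346 mg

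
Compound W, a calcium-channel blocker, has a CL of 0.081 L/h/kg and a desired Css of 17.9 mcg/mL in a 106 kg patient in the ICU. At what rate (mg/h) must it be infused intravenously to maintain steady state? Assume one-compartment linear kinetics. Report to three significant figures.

154 mg/h

CL = 0.081 L/h/kg × 106 kg = 8.586 L/h
Rate = CL × Css = 8.586 × 17.9 = 153.7 mg/h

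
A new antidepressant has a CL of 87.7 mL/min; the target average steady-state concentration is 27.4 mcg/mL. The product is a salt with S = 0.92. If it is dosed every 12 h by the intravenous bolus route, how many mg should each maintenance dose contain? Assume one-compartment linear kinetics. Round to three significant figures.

1880 mg

CL = 87.7 mL/min × 60/1000 = 5.262 L/h
D = CL × Css × τ / S = 5.262 × 27.4 × 12 / 0.92 = 1881 mg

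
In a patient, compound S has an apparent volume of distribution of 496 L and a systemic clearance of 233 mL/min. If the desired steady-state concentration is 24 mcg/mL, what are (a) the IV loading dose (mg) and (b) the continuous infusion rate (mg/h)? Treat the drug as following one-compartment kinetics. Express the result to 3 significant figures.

Loading dose = Vd × C = 496.0 × 24 = 11900 mg
CL = 233 mL/min = 233 × 0.06 = 13.98 L/h
Infusion rate = 13.98 L/h × 24 mg/L = 335.5 mg/h

(a) 11900 mg; (b) 336 mg/h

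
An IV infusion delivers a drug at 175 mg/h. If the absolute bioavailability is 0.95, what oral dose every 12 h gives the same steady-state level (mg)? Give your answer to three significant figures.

To maintain the same Css, the systemic dosing rate must be unchanged: F·D/τ = infusion rate.
D = rate × τ / F = 175 × 12 / 0.95 = 2211 mg

2210 mg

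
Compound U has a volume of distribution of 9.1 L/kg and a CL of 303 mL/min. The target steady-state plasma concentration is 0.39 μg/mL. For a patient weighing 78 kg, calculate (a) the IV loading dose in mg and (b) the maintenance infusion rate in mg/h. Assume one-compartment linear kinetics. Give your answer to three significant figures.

Vd = 9.1 L/kg × 78 kg = 709.8 L
Loading: fill Vd to C_target → 709.8 L × 0.39 mg/L = 276.8 mg
Convert clearance: 303 mL/min × 60 min/h ÷ 1000 mL/L = 18.18 L/h
Infusion rate = 18.18 L/h × 0.39 mg/L = 7.090 mg/h

(a) 277 mg; (b) 7.09 mg/h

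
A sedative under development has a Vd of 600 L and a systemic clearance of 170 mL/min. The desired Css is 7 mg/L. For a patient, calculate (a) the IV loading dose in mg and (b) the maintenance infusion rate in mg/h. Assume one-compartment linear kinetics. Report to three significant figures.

Loading dose = Vd × C = 600.0 × 7 = 4200 mg
CL = 170 mL/min = 170 × 0.06 = 10.20 L/h
Maintenance infusion rate = CL × Css = 10.20 × 7 = 71.40 mg/h

(a) 4200 mg; (b) 71.4 mg/h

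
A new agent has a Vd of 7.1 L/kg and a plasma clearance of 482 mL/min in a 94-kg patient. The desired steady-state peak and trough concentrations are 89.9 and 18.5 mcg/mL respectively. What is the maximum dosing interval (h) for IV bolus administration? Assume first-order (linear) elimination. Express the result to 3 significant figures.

36.5 h

Vd(total) = 94 kg × 7.1 L/kg = 667.4 L
CL = 482 mL/min × 60/1000 = 28.92 L/h
k = CL / Vd = 28.92 / 667.4 = 0.04333 h⁻¹
Between IV bolus doses, concentration decays as C = C₀·e^(−kτ), so C_peak/C_trough = e^(kτ).
τ_max = ln(C_peak/C_trough) / k = ln(89.9/18.5) / 0.04333 = 1.581 / 0.04333 = 36.49 h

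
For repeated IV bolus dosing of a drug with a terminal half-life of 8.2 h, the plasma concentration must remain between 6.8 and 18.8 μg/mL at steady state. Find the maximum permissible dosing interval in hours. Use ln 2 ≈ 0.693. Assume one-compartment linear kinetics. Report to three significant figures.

12.0 h

k = 0.693 / t½ = 0.693 / 8.2 = 0.08451 h⁻¹
Between IV bolus doses, concentration decays as C = C₀·e^(−kτ), so C_peak/C_trough = e^(kτ).
τ_max = ln(C_peak/C_trough) / k = ln(18.8/6.8) / 0.08451 = 1.017 / 0.08451 = 12.03 h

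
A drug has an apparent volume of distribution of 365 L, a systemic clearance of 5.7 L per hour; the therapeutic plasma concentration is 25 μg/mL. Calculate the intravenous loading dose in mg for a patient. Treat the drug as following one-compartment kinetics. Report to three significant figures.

9130 mg

LD = Vd × C = 365.0 × 25.00 = 9125 mg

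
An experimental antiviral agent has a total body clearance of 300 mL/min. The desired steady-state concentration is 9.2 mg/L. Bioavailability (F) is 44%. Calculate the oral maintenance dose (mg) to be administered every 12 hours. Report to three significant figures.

CL = 300 mL/min = 300 × 0.06 = 18.00 L/h
D = CL × Css × τ / F = 18.00 × 9.2 × 12 / 0.44 = 4516 mg

4520 mg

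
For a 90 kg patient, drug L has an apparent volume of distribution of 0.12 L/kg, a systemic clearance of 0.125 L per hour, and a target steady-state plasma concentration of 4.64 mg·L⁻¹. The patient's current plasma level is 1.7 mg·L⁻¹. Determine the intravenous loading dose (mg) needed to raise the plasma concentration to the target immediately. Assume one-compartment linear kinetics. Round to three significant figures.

Vd(total) = 90 kg × 0.12 L/kg = 10.80 L
Concentration deficit ΔC = 4.64 − 1.7 = 2.940 mg/L
LD = Vd × ΔC = 10.80 × 2.940 = 31.75 mg

31.8 mg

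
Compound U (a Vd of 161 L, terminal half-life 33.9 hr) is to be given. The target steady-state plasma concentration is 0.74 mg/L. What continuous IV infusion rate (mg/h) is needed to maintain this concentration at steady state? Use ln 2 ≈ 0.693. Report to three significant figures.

CL = 0.693 × Vd / t½ = 0.693 × 161.0 / 33.9 = 3.291 L/h
Infusion rate = CL × Css = 3.291 × 0.74 = 2.435 mg/h

2.44 mg/h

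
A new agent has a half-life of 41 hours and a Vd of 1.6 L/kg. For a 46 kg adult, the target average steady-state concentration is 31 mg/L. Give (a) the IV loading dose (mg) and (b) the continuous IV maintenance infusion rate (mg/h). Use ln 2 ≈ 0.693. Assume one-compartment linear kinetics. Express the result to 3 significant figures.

(a) 2280 mg; (b) 38.6 mg/h

Vd(total) = 46 kg × 1.6 L/kg = 73.60 L
LD = Vd × C = 73.60 × 31 = 2282 mg
CL = 0.693 × Vd / t½ = 0.693 × 73.60 / 41 = 1.244 L/h
Infusion rate = CL × Css = 1.244 × 31 = 38.56 mg/h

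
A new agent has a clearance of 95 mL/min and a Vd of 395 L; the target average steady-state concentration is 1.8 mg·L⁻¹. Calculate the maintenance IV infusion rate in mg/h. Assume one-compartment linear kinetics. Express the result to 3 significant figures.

10.3 mg/h

Convert clearance: 95 mL/min × 60 min/h ÷ 1000 mL/L = 5.700 L/h
Rate = CL × Css = 5.700 × 1.8 = 10.26 mg/h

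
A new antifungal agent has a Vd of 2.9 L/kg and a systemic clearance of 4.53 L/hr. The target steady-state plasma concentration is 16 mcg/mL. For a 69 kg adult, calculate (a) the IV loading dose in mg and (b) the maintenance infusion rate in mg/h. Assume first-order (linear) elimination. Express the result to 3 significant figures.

(a) 3200 mg; (b) 72.5 mg/h

Vd = 2.9 L/kg × 69 kg = 200.1 L
LD = Vd · C_target = 200.1 × 16 = 3202 mg
Maintenance: replace elimination → rate = CL × Css = 4.530 × 16 = 72.48 mg/h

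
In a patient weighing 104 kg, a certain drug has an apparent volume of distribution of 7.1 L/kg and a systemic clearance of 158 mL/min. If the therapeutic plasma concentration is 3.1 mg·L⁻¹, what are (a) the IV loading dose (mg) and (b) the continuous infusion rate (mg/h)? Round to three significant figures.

Vd(total) = 104 kg × 7.1 L/kg = 738.4 L
LD = Vd · C_target = 738.4 × 3.1 = 2289 mg
CL = 158 mL/min = 158 × 0.06 = 9.480 L/h
Maintenance infusion rate = CL × Css = 9.480 × 3.1 = 29.39 mg/h

(a) 2290 mg; (b) 29.4 mg/h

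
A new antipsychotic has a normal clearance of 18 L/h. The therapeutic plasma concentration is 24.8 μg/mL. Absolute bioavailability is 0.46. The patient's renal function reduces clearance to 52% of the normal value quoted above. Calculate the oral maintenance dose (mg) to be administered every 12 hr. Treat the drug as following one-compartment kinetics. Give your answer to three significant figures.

6060 mg

Patient clearance = 0.52 × 18.00 = 9.360 L/h
D = CL × Css × τ / F = 9.360 × 24.8 × 12 / 0.46 = 6056 mg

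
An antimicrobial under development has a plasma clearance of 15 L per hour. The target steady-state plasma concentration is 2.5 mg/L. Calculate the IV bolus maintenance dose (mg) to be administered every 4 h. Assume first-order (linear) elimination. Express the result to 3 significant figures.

150 mg

D = CL × Css × τ = 15.00 × 2.5 × 4 = 150.0 mg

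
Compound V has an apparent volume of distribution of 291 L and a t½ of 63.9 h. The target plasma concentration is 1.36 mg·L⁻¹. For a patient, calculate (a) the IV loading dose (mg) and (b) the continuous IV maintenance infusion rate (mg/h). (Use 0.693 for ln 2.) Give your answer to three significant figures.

(a) 396 mg; (b) 4.29 mg/h

LD = Vd × C = 291.0 × 1.36 = 395.8 mg
CL = 0.693 × Vd / t½ = 0.693 × 291.0 / 63.9 = 3.156 L/h
Infusion rate = CL × Css = 3.156 × 1.36 = 4.292 mg/h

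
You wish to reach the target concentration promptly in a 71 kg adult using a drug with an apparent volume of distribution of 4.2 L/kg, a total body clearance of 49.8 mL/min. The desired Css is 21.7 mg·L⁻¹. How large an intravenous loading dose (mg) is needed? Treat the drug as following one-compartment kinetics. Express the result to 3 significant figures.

6470 mg

Vd(total) = 71 kg × 4.2 L/kg = 298.2 L
LD is governed by Vd — clearance does not enter the loading-dose calculation.
LD = Vd × C = 298.2 × 21.70 = 6471 mg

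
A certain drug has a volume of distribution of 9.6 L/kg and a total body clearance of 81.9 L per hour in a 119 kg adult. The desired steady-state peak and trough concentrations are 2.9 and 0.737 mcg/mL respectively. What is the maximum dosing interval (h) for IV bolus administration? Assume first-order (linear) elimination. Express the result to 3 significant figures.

19.1 h

Vd = 9.6 L/kg × 119 kg = 1142 L
k = CL / Vd = 81.90 / 1142 = 0.07172 h⁻¹
Between IV bolus doses, concentration decays as C = C₀·e^(−kτ), so C_peak/C_trough = e^(kτ).
τ_max = ln(C_peak/C_trough) / k = ln(2.9/0.737) / 0.07172 = 1.370 / 0.07172 = 19.10 h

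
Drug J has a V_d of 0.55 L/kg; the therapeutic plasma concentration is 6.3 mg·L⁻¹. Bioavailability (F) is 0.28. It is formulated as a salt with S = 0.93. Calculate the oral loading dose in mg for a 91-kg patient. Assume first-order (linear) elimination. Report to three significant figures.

Vd = 0.55 L/kg × 91 kg = 50.05 L
LD = Vd × C / F / S = 50.05 × 6.300 / 0.28 / 0.93 = 1211 mg

1210 mg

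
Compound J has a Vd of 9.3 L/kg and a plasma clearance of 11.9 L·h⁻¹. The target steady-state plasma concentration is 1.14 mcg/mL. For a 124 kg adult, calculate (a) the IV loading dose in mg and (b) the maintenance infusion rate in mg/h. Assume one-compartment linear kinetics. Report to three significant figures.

Total Vd = 9.3 × 124 = 1153 L
LD = Vd · C_target = 1153 × 1.14 = 1314 mg
Infusion rate = 11.90 L/h × 1.14 mg/L = 13.57 mg/h

(a) 1310 mg; (b) 13.6 mg/h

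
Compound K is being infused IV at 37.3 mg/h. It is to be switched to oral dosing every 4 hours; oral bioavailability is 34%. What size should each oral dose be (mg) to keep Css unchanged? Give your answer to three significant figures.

To maintain the same Css, the systemic dosing rate must be unchanged: F·D/τ = infusion rate.
D = rate × τ / F = 37.3 × 4 / 0.34 = 438.8 mg

439 mg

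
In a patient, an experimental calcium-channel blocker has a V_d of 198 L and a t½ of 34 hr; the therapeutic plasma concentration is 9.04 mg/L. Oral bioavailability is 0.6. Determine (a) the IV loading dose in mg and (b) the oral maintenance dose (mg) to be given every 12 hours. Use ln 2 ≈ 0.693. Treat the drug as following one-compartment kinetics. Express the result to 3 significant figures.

(a) 1790 mg; (b) 730 mg

LD = Vd × C = 198.0 × 9.04 = 1790 mg
CL = 0.693 × Vd / t½ = 0.693 × 198.0 / 34 = 4.036 L/h
D = CL × Css × τ / F = 4.036 × 9.04 × 12 / 0.6 = 729.7 mg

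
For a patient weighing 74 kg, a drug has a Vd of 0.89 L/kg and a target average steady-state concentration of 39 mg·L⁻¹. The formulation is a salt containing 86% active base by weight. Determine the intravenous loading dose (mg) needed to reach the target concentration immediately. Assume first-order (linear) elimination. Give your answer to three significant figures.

2990 mg

Vd(total) = 74 kg × 0.89 L/kg = 65.86 L
LD = Vd × C / S = 65.86 × 39.00 / 0.86 = 2987 mg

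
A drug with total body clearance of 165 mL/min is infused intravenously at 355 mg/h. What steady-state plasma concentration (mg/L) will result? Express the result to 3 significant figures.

35.9 mg/L

CL = 165 mL/min × 60/1000 = 9.900 L/h
Css = rate / CL = 355 / 9.900 = 35.86 mg/L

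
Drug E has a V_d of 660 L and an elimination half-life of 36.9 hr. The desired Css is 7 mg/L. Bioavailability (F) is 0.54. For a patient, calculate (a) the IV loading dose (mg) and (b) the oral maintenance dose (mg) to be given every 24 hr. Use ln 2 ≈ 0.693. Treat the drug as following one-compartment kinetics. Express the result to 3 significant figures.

LD = Vd × C = 660.0 × 7 = 4620 mg
CL = 0.693 × Vd / t½ = 0.693 × 660.0 / 36.9 = 12.40 L/h
D = CL × Css × τ / F = 12.40 × 7 × 24 / 0.54 = 3858 mg

(a) 4620 mg; (b) 3860 mg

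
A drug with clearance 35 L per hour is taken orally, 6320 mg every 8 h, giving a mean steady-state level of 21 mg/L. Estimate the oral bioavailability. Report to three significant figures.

0.930

F·D/τ = CL·Css at steady state → F = CL·Css·τ / D.
F = 35 × 21 × 8 / 6320 = 0.930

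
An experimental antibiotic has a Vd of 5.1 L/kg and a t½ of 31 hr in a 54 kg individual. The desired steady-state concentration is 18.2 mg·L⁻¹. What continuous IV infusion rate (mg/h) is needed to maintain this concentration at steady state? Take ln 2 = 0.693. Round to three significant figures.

Vd(total) = 54 kg × 5.1 L/kg = 275.4 L
CL = ln 2 · Vd / t½ = 0.693 × 275.4 / 31 = 6.157 L/h
Infusion rate = CL × Css = 6.157 × 18.2 = 112.1 mg/h

112 mg/h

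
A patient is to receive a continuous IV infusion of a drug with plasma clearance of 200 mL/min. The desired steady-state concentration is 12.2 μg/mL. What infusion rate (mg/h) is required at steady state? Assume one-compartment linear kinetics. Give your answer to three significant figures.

Convert clearance: 200 mL/min × 60 min/h ÷ 1000 mL/L = 12.00 L/h
At steady state, infusion rate equals elimination rate: rate in = CL × Css.
R₀ = 12.00 × 12.2 = 146.4 mg/h

146 mg/h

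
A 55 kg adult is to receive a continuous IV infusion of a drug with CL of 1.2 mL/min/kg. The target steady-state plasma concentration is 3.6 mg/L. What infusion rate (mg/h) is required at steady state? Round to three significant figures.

14.3 mg/h

CL = 1.2 mL/min/kg × 55 kg = 66.00 mL/min = 66.00 × 60/1000 = 3.960 L/h
Rate = CL × Css = 3.960 × 3.6 = 14.26 mg/h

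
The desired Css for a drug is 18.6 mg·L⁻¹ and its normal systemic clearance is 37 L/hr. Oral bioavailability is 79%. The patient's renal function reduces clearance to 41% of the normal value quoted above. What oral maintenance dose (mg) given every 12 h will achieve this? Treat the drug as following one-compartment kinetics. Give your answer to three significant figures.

4290 mg

Patient clearance = 0.41 × 37.00 = 15.17 L/h
D = CL × Css × τ / F = 15.17 × 18.6 × 12 / 0.79 = 4286 mg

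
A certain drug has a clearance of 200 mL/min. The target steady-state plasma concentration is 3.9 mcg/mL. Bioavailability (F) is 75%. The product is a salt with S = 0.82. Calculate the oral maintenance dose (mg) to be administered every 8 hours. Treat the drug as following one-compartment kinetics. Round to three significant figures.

609 mg

CL = 200 mL/min × 60/1000 = 12.00 L/h
D = CL × Css × τ / F / S = 12.00 × 3.9 × 8 / 0.75 / 0.82 = 608.8 mg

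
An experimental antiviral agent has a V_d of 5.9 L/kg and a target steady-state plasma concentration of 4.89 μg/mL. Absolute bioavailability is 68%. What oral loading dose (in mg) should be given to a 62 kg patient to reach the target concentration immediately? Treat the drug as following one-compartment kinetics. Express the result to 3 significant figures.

Vd(total) = 62 kg × 5.9 L/kg = 365.8 L
LD = Vd × C / F = 365.8 × 4.890 / 0.68 = 2631 mg

2630 mg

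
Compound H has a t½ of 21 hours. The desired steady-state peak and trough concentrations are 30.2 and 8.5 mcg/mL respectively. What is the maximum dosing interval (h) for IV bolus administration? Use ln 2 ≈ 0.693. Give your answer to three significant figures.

38.4 h

k = 0.693 / t½ = 0.693 / 21 = 0.03300 h⁻¹
Between IV bolus doses, concentration decays as C = C₀·e^(−kτ), so C_peak/C_trough = e^(kτ).
τ_max = ln(C_peak/C_trough) / k = ln(30.2/8.5) / 0.03300 = 1.268 / 0.03300 = 38.42 h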